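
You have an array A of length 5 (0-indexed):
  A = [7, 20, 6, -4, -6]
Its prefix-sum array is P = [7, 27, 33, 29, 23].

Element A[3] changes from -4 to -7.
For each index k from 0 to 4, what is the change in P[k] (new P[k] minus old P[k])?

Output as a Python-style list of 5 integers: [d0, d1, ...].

Element change: A[3] -4 -> -7, delta = -3
For k < 3: P[k] unchanged, delta_P[k] = 0
For k >= 3: P[k] shifts by exactly -3
Delta array: [0, 0, 0, -3, -3]

Answer: [0, 0, 0, -3, -3]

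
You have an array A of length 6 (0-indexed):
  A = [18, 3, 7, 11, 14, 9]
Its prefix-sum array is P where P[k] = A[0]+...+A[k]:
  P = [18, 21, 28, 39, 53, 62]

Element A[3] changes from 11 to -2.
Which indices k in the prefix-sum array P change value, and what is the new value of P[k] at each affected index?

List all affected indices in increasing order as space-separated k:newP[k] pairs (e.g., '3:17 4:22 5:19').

P[k] = A[0] + ... + A[k]
P[k] includes A[3] iff k >= 3
Affected indices: 3, 4, ..., 5; delta = -13
  P[3]: 39 + -13 = 26
  P[4]: 53 + -13 = 40
  P[5]: 62 + -13 = 49

Answer: 3:26 4:40 5:49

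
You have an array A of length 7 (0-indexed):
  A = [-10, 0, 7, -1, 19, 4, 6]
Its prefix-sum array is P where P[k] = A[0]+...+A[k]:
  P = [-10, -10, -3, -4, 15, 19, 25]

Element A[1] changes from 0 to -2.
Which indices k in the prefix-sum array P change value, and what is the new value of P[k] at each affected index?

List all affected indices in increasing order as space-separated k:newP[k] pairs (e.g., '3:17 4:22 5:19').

Answer: 1:-12 2:-5 3:-6 4:13 5:17 6:23

Derivation:
P[k] = A[0] + ... + A[k]
P[k] includes A[1] iff k >= 1
Affected indices: 1, 2, ..., 6; delta = -2
  P[1]: -10 + -2 = -12
  P[2]: -3 + -2 = -5
  P[3]: -4 + -2 = -6
  P[4]: 15 + -2 = 13
  P[5]: 19 + -2 = 17
  P[6]: 25 + -2 = 23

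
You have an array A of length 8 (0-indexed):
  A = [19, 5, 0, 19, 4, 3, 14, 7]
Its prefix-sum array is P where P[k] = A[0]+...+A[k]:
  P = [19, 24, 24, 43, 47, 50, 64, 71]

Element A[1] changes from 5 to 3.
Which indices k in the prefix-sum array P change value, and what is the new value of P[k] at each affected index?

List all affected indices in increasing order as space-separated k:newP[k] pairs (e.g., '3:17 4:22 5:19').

P[k] = A[0] + ... + A[k]
P[k] includes A[1] iff k >= 1
Affected indices: 1, 2, ..., 7; delta = -2
  P[1]: 24 + -2 = 22
  P[2]: 24 + -2 = 22
  P[3]: 43 + -2 = 41
  P[4]: 47 + -2 = 45
  P[5]: 50 + -2 = 48
  P[6]: 64 + -2 = 62
  P[7]: 71 + -2 = 69

Answer: 1:22 2:22 3:41 4:45 5:48 6:62 7:69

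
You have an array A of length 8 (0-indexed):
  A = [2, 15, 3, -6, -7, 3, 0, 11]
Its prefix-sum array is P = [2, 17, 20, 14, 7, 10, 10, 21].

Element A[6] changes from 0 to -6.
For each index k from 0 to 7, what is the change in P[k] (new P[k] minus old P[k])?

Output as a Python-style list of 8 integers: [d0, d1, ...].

Element change: A[6] 0 -> -6, delta = -6
For k < 6: P[k] unchanged, delta_P[k] = 0
For k >= 6: P[k] shifts by exactly -6
Delta array: [0, 0, 0, 0, 0, 0, -6, -6]

Answer: [0, 0, 0, 0, 0, 0, -6, -6]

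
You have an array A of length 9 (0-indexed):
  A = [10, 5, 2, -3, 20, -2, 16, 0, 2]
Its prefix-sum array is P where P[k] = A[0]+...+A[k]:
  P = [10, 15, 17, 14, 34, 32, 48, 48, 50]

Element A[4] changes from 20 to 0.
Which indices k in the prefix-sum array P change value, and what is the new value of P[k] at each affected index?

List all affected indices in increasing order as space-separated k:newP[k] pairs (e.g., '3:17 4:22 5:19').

Answer: 4:14 5:12 6:28 7:28 8:30

Derivation:
P[k] = A[0] + ... + A[k]
P[k] includes A[4] iff k >= 4
Affected indices: 4, 5, ..., 8; delta = -20
  P[4]: 34 + -20 = 14
  P[5]: 32 + -20 = 12
  P[6]: 48 + -20 = 28
  P[7]: 48 + -20 = 28
  P[8]: 50 + -20 = 30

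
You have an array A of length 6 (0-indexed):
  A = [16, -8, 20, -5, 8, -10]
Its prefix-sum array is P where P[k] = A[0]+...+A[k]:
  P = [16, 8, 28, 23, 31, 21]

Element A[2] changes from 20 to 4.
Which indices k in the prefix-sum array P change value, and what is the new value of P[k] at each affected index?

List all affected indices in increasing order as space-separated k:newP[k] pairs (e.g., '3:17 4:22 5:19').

P[k] = A[0] + ... + A[k]
P[k] includes A[2] iff k >= 2
Affected indices: 2, 3, ..., 5; delta = -16
  P[2]: 28 + -16 = 12
  P[3]: 23 + -16 = 7
  P[4]: 31 + -16 = 15
  P[5]: 21 + -16 = 5

Answer: 2:12 3:7 4:15 5:5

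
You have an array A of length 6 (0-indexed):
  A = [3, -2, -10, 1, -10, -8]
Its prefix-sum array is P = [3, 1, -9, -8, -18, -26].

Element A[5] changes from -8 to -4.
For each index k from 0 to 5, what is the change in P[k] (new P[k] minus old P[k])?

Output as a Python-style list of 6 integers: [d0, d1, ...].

Element change: A[5] -8 -> -4, delta = 4
For k < 5: P[k] unchanged, delta_P[k] = 0
For k >= 5: P[k] shifts by exactly 4
Delta array: [0, 0, 0, 0, 0, 4]

Answer: [0, 0, 0, 0, 0, 4]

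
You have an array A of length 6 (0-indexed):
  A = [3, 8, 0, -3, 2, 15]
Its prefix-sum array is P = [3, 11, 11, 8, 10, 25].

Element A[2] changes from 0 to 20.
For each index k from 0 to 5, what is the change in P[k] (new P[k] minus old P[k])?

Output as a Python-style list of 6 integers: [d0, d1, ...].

Answer: [0, 0, 20, 20, 20, 20]

Derivation:
Element change: A[2] 0 -> 20, delta = 20
For k < 2: P[k] unchanged, delta_P[k] = 0
For k >= 2: P[k] shifts by exactly 20
Delta array: [0, 0, 20, 20, 20, 20]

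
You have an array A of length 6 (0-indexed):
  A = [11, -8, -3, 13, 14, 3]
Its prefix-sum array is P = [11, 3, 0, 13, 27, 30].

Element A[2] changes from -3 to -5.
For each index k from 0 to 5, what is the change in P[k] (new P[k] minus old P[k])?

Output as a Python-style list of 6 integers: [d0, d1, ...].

Answer: [0, 0, -2, -2, -2, -2]

Derivation:
Element change: A[2] -3 -> -5, delta = -2
For k < 2: P[k] unchanged, delta_P[k] = 0
For k >= 2: P[k] shifts by exactly -2
Delta array: [0, 0, -2, -2, -2, -2]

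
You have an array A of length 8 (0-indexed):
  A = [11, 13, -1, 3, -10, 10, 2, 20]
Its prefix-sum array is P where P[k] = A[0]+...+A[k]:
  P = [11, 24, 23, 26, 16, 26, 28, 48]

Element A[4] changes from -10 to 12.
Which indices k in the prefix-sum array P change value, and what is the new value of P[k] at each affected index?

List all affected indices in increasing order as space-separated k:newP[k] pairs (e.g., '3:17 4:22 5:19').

P[k] = A[0] + ... + A[k]
P[k] includes A[4] iff k >= 4
Affected indices: 4, 5, ..., 7; delta = 22
  P[4]: 16 + 22 = 38
  P[5]: 26 + 22 = 48
  P[6]: 28 + 22 = 50
  P[7]: 48 + 22 = 70

Answer: 4:38 5:48 6:50 7:70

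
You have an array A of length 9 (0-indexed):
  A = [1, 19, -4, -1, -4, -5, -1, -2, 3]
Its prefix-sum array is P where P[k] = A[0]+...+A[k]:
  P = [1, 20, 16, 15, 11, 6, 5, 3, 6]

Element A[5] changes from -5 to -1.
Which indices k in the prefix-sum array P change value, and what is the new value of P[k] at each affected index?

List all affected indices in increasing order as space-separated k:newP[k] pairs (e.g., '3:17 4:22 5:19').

Answer: 5:10 6:9 7:7 8:10

Derivation:
P[k] = A[0] + ... + A[k]
P[k] includes A[5] iff k >= 5
Affected indices: 5, 6, ..., 8; delta = 4
  P[5]: 6 + 4 = 10
  P[6]: 5 + 4 = 9
  P[7]: 3 + 4 = 7
  P[8]: 6 + 4 = 10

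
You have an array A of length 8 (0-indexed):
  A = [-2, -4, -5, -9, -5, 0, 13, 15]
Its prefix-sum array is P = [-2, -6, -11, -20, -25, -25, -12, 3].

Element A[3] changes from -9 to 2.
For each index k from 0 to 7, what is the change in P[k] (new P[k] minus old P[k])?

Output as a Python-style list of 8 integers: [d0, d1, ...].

Answer: [0, 0, 0, 11, 11, 11, 11, 11]

Derivation:
Element change: A[3] -9 -> 2, delta = 11
For k < 3: P[k] unchanged, delta_P[k] = 0
For k >= 3: P[k] shifts by exactly 11
Delta array: [0, 0, 0, 11, 11, 11, 11, 11]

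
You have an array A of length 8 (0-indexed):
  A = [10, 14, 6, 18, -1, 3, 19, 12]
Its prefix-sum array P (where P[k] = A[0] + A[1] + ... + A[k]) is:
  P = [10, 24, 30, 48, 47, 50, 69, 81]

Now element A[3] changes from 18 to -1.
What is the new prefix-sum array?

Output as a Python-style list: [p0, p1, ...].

Change: A[3] 18 -> -1, delta = -19
P[k] for k < 3: unchanged (A[3] not included)
P[k] for k >= 3: shift by delta = -19
  P[0] = 10 + 0 = 10
  P[1] = 24 + 0 = 24
  P[2] = 30 + 0 = 30
  P[3] = 48 + -19 = 29
  P[4] = 47 + -19 = 28
  P[5] = 50 + -19 = 31
  P[6] = 69 + -19 = 50
  P[7] = 81 + -19 = 62

Answer: [10, 24, 30, 29, 28, 31, 50, 62]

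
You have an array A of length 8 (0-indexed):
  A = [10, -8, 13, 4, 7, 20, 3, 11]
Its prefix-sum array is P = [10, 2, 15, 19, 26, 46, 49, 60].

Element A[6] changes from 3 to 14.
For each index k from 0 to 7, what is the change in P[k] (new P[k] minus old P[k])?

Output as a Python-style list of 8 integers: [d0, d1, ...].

Element change: A[6] 3 -> 14, delta = 11
For k < 6: P[k] unchanged, delta_P[k] = 0
For k >= 6: P[k] shifts by exactly 11
Delta array: [0, 0, 0, 0, 0, 0, 11, 11]

Answer: [0, 0, 0, 0, 0, 0, 11, 11]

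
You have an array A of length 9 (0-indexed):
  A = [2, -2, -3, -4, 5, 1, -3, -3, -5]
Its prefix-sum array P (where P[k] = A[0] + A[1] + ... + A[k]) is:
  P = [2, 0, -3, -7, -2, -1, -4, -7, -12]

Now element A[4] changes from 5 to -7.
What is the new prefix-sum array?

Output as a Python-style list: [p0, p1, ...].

Answer: [2, 0, -3, -7, -14, -13, -16, -19, -24]

Derivation:
Change: A[4] 5 -> -7, delta = -12
P[k] for k < 4: unchanged (A[4] not included)
P[k] for k >= 4: shift by delta = -12
  P[0] = 2 + 0 = 2
  P[1] = 0 + 0 = 0
  P[2] = -3 + 0 = -3
  P[3] = -7 + 0 = -7
  P[4] = -2 + -12 = -14
  P[5] = -1 + -12 = -13
  P[6] = -4 + -12 = -16
  P[7] = -7 + -12 = -19
  P[8] = -12 + -12 = -24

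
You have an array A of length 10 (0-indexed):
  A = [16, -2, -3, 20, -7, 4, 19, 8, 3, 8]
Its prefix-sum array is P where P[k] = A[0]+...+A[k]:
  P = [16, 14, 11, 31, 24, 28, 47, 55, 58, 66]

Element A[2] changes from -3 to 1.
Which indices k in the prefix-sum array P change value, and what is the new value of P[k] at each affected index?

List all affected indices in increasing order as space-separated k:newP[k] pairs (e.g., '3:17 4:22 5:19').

P[k] = A[0] + ... + A[k]
P[k] includes A[2] iff k >= 2
Affected indices: 2, 3, ..., 9; delta = 4
  P[2]: 11 + 4 = 15
  P[3]: 31 + 4 = 35
  P[4]: 24 + 4 = 28
  P[5]: 28 + 4 = 32
  P[6]: 47 + 4 = 51
  P[7]: 55 + 4 = 59
  P[8]: 58 + 4 = 62
  P[9]: 66 + 4 = 70

Answer: 2:15 3:35 4:28 5:32 6:51 7:59 8:62 9:70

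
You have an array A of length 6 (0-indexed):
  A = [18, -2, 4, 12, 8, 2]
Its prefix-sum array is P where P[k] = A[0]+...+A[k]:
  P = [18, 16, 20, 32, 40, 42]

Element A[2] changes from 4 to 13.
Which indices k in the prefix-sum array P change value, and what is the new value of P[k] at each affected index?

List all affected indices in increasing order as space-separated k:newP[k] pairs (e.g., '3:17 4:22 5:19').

P[k] = A[0] + ... + A[k]
P[k] includes A[2] iff k >= 2
Affected indices: 2, 3, ..., 5; delta = 9
  P[2]: 20 + 9 = 29
  P[3]: 32 + 9 = 41
  P[4]: 40 + 9 = 49
  P[5]: 42 + 9 = 51

Answer: 2:29 3:41 4:49 5:51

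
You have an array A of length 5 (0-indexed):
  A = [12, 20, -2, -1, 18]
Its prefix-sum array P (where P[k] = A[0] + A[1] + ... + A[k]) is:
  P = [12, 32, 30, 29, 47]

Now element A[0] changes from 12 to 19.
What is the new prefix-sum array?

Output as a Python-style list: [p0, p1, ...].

Change: A[0] 12 -> 19, delta = 7
P[k] for k < 0: unchanged (A[0] not included)
P[k] for k >= 0: shift by delta = 7
  P[0] = 12 + 7 = 19
  P[1] = 32 + 7 = 39
  P[2] = 30 + 7 = 37
  P[3] = 29 + 7 = 36
  P[4] = 47 + 7 = 54

Answer: [19, 39, 37, 36, 54]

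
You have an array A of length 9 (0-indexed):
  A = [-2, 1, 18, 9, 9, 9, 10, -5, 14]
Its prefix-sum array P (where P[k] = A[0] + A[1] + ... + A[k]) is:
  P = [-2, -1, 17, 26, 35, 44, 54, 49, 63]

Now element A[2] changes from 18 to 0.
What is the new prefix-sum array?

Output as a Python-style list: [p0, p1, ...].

Answer: [-2, -1, -1, 8, 17, 26, 36, 31, 45]

Derivation:
Change: A[2] 18 -> 0, delta = -18
P[k] for k < 2: unchanged (A[2] not included)
P[k] for k >= 2: shift by delta = -18
  P[0] = -2 + 0 = -2
  P[1] = -1 + 0 = -1
  P[2] = 17 + -18 = -1
  P[3] = 26 + -18 = 8
  P[4] = 35 + -18 = 17
  P[5] = 44 + -18 = 26
  P[6] = 54 + -18 = 36
  P[7] = 49 + -18 = 31
  P[8] = 63 + -18 = 45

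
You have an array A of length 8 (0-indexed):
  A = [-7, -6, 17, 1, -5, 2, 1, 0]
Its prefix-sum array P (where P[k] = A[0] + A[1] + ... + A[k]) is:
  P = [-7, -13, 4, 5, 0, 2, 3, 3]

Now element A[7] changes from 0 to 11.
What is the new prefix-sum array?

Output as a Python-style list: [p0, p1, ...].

Change: A[7] 0 -> 11, delta = 11
P[k] for k < 7: unchanged (A[7] not included)
P[k] for k >= 7: shift by delta = 11
  P[0] = -7 + 0 = -7
  P[1] = -13 + 0 = -13
  P[2] = 4 + 0 = 4
  P[3] = 5 + 0 = 5
  P[4] = 0 + 0 = 0
  P[5] = 2 + 0 = 2
  P[6] = 3 + 0 = 3
  P[7] = 3 + 11 = 14

Answer: [-7, -13, 4, 5, 0, 2, 3, 14]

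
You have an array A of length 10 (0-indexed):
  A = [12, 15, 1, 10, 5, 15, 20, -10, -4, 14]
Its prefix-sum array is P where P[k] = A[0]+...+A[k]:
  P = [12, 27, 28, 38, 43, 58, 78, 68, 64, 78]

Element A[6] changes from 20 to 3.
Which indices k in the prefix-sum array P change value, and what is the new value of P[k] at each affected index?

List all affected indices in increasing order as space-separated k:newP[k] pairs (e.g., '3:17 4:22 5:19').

Answer: 6:61 7:51 8:47 9:61

Derivation:
P[k] = A[0] + ... + A[k]
P[k] includes A[6] iff k >= 6
Affected indices: 6, 7, ..., 9; delta = -17
  P[6]: 78 + -17 = 61
  P[7]: 68 + -17 = 51
  P[8]: 64 + -17 = 47
  P[9]: 78 + -17 = 61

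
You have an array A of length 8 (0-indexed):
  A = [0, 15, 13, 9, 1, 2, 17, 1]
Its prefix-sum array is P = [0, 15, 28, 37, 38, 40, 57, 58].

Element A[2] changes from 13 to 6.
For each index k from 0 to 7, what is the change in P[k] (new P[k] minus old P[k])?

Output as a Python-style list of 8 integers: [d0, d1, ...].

Answer: [0, 0, -7, -7, -7, -7, -7, -7]

Derivation:
Element change: A[2] 13 -> 6, delta = -7
For k < 2: P[k] unchanged, delta_P[k] = 0
For k >= 2: P[k] shifts by exactly -7
Delta array: [0, 0, -7, -7, -7, -7, -7, -7]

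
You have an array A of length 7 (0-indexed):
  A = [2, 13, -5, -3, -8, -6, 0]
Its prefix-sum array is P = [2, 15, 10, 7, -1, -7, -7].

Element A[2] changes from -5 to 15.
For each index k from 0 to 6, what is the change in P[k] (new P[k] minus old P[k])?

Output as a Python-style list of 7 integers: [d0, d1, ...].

Element change: A[2] -5 -> 15, delta = 20
For k < 2: P[k] unchanged, delta_P[k] = 0
For k >= 2: P[k] shifts by exactly 20
Delta array: [0, 0, 20, 20, 20, 20, 20]

Answer: [0, 0, 20, 20, 20, 20, 20]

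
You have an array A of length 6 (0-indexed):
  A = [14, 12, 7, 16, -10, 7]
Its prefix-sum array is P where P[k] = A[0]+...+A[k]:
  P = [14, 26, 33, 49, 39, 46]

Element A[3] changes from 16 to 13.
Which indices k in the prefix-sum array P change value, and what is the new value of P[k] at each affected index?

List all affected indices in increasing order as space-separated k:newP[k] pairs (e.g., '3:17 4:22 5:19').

P[k] = A[0] + ... + A[k]
P[k] includes A[3] iff k >= 3
Affected indices: 3, 4, ..., 5; delta = -3
  P[3]: 49 + -3 = 46
  P[4]: 39 + -3 = 36
  P[5]: 46 + -3 = 43

Answer: 3:46 4:36 5:43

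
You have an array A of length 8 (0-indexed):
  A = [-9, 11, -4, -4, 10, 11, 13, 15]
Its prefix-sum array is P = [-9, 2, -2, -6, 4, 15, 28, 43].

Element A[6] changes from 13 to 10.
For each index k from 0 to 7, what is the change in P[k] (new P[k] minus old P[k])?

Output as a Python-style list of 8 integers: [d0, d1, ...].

Answer: [0, 0, 0, 0, 0, 0, -3, -3]

Derivation:
Element change: A[6] 13 -> 10, delta = -3
For k < 6: P[k] unchanged, delta_P[k] = 0
For k >= 6: P[k] shifts by exactly -3
Delta array: [0, 0, 0, 0, 0, 0, -3, -3]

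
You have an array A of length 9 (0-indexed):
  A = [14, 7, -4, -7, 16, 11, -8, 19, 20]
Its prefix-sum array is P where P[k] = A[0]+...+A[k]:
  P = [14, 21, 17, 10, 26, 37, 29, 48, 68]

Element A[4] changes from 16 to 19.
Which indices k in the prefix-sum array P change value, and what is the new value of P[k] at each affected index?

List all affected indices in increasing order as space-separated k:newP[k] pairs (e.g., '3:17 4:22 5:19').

P[k] = A[0] + ... + A[k]
P[k] includes A[4] iff k >= 4
Affected indices: 4, 5, ..., 8; delta = 3
  P[4]: 26 + 3 = 29
  P[5]: 37 + 3 = 40
  P[6]: 29 + 3 = 32
  P[7]: 48 + 3 = 51
  P[8]: 68 + 3 = 71

Answer: 4:29 5:40 6:32 7:51 8:71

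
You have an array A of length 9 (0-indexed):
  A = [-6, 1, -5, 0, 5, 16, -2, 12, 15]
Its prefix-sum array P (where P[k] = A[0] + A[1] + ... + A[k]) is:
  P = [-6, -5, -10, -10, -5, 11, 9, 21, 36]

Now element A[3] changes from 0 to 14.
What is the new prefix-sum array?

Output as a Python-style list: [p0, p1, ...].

Answer: [-6, -5, -10, 4, 9, 25, 23, 35, 50]

Derivation:
Change: A[3] 0 -> 14, delta = 14
P[k] for k < 3: unchanged (A[3] not included)
P[k] for k >= 3: shift by delta = 14
  P[0] = -6 + 0 = -6
  P[1] = -5 + 0 = -5
  P[2] = -10 + 0 = -10
  P[3] = -10 + 14 = 4
  P[4] = -5 + 14 = 9
  P[5] = 11 + 14 = 25
  P[6] = 9 + 14 = 23
  P[7] = 21 + 14 = 35
  P[8] = 36 + 14 = 50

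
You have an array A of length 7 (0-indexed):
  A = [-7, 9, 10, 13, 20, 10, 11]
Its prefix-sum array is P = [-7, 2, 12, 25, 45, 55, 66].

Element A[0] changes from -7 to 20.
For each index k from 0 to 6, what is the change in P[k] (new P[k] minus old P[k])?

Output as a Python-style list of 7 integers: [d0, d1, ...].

Answer: [27, 27, 27, 27, 27, 27, 27]

Derivation:
Element change: A[0] -7 -> 20, delta = 27
For k < 0: P[k] unchanged, delta_P[k] = 0
For k >= 0: P[k] shifts by exactly 27
Delta array: [27, 27, 27, 27, 27, 27, 27]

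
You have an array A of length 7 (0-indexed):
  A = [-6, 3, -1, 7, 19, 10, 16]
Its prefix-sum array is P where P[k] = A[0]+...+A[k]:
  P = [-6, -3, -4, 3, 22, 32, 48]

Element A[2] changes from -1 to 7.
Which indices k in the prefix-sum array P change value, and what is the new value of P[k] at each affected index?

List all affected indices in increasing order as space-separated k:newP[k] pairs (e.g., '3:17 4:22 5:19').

Answer: 2:4 3:11 4:30 5:40 6:56

Derivation:
P[k] = A[0] + ... + A[k]
P[k] includes A[2] iff k >= 2
Affected indices: 2, 3, ..., 6; delta = 8
  P[2]: -4 + 8 = 4
  P[3]: 3 + 8 = 11
  P[4]: 22 + 8 = 30
  P[5]: 32 + 8 = 40
  P[6]: 48 + 8 = 56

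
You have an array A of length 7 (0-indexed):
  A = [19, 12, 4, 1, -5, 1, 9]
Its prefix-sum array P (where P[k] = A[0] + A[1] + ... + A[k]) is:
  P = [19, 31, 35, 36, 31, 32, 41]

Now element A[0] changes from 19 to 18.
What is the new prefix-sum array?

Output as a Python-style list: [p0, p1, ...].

Change: A[0] 19 -> 18, delta = -1
P[k] for k < 0: unchanged (A[0] not included)
P[k] for k >= 0: shift by delta = -1
  P[0] = 19 + -1 = 18
  P[1] = 31 + -1 = 30
  P[2] = 35 + -1 = 34
  P[3] = 36 + -1 = 35
  P[4] = 31 + -1 = 30
  P[5] = 32 + -1 = 31
  P[6] = 41 + -1 = 40

Answer: [18, 30, 34, 35, 30, 31, 40]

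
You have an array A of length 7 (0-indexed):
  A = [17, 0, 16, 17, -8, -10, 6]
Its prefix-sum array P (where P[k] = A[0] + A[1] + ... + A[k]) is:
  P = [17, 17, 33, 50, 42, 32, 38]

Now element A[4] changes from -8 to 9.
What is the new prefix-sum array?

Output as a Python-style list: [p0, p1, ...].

Change: A[4] -8 -> 9, delta = 17
P[k] for k < 4: unchanged (A[4] not included)
P[k] for k >= 4: shift by delta = 17
  P[0] = 17 + 0 = 17
  P[1] = 17 + 0 = 17
  P[2] = 33 + 0 = 33
  P[3] = 50 + 0 = 50
  P[4] = 42 + 17 = 59
  P[5] = 32 + 17 = 49
  P[6] = 38 + 17 = 55

Answer: [17, 17, 33, 50, 59, 49, 55]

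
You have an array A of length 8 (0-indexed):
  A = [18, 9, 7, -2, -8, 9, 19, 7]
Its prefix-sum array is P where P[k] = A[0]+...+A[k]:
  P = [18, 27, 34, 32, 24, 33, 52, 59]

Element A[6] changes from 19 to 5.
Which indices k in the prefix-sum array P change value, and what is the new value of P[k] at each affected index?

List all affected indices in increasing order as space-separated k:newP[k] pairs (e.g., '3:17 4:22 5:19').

Answer: 6:38 7:45

Derivation:
P[k] = A[0] + ... + A[k]
P[k] includes A[6] iff k >= 6
Affected indices: 6, 7, ..., 7; delta = -14
  P[6]: 52 + -14 = 38
  P[7]: 59 + -14 = 45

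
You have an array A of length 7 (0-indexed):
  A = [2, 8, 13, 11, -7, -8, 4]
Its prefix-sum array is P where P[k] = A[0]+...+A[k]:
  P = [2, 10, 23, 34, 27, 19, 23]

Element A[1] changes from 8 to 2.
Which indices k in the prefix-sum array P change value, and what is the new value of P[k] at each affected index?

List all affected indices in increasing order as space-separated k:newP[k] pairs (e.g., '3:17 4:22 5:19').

P[k] = A[0] + ... + A[k]
P[k] includes A[1] iff k >= 1
Affected indices: 1, 2, ..., 6; delta = -6
  P[1]: 10 + -6 = 4
  P[2]: 23 + -6 = 17
  P[3]: 34 + -6 = 28
  P[4]: 27 + -6 = 21
  P[5]: 19 + -6 = 13
  P[6]: 23 + -6 = 17

Answer: 1:4 2:17 3:28 4:21 5:13 6:17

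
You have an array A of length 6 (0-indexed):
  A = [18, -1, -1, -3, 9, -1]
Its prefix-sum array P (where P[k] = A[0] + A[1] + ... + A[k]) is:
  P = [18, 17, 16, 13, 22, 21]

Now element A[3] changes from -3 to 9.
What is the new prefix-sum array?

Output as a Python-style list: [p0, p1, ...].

Answer: [18, 17, 16, 25, 34, 33]

Derivation:
Change: A[3] -3 -> 9, delta = 12
P[k] for k < 3: unchanged (A[3] not included)
P[k] for k >= 3: shift by delta = 12
  P[0] = 18 + 0 = 18
  P[1] = 17 + 0 = 17
  P[2] = 16 + 0 = 16
  P[3] = 13 + 12 = 25
  P[4] = 22 + 12 = 34
  P[5] = 21 + 12 = 33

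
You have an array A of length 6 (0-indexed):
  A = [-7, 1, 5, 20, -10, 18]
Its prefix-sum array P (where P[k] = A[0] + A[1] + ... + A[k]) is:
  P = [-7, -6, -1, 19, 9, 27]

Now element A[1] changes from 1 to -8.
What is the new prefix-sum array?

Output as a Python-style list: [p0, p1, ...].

Change: A[1] 1 -> -8, delta = -9
P[k] for k < 1: unchanged (A[1] not included)
P[k] for k >= 1: shift by delta = -9
  P[0] = -7 + 0 = -7
  P[1] = -6 + -9 = -15
  P[2] = -1 + -9 = -10
  P[3] = 19 + -9 = 10
  P[4] = 9 + -9 = 0
  P[5] = 27 + -9 = 18

Answer: [-7, -15, -10, 10, 0, 18]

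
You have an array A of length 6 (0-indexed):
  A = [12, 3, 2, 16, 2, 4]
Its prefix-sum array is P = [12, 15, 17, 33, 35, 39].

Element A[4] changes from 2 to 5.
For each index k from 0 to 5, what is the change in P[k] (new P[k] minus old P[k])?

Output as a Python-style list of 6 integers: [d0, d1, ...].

Element change: A[4] 2 -> 5, delta = 3
For k < 4: P[k] unchanged, delta_P[k] = 0
For k >= 4: P[k] shifts by exactly 3
Delta array: [0, 0, 0, 0, 3, 3]

Answer: [0, 0, 0, 0, 3, 3]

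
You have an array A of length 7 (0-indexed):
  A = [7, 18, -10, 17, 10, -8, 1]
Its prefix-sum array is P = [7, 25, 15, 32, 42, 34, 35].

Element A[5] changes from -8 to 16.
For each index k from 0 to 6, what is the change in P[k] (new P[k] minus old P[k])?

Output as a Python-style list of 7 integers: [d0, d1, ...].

Answer: [0, 0, 0, 0, 0, 24, 24]

Derivation:
Element change: A[5] -8 -> 16, delta = 24
For k < 5: P[k] unchanged, delta_P[k] = 0
For k >= 5: P[k] shifts by exactly 24
Delta array: [0, 0, 0, 0, 0, 24, 24]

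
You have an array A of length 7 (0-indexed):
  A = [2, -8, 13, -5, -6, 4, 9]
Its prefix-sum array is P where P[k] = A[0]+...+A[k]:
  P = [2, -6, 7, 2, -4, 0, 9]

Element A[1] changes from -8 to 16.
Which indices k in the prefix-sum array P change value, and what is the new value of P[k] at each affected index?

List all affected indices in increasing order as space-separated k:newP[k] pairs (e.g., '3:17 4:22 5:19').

P[k] = A[0] + ... + A[k]
P[k] includes A[1] iff k >= 1
Affected indices: 1, 2, ..., 6; delta = 24
  P[1]: -6 + 24 = 18
  P[2]: 7 + 24 = 31
  P[3]: 2 + 24 = 26
  P[4]: -4 + 24 = 20
  P[5]: 0 + 24 = 24
  P[6]: 9 + 24 = 33

Answer: 1:18 2:31 3:26 4:20 5:24 6:33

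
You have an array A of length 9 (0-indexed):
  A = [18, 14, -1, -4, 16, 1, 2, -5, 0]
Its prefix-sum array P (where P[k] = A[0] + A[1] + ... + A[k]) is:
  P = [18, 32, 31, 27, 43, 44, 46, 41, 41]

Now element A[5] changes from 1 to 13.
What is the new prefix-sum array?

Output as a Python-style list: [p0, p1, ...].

Change: A[5] 1 -> 13, delta = 12
P[k] for k < 5: unchanged (A[5] not included)
P[k] for k >= 5: shift by delta = 12
  P[0] = 18 + 0 = 18
  P[1] = 32 + 0 = 32
  P[2] = 31 + 0 = 31
  P[3] = 27 + 0 = 27
  P[4] = 43 + 0 = 43
  P[5] = 44 + 12 = 56
  P[6] = 46 + 12 = 58
  P[7] = 41 + 12 = 53
  P[8] = 41 + 12 = 53

Answer: [18, 32, 31, 27, 43, 56, 58, 53, 53]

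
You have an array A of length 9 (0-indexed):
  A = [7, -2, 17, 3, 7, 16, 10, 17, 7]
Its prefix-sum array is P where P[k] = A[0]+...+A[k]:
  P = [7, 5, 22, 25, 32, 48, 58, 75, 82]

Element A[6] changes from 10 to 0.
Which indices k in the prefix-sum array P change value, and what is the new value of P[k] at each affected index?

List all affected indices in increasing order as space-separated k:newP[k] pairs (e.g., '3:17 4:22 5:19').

Answer: 6:48 7:65 8:72

Derivation:
P[k] = A[0] + ... + A[k]
P[k] includes A[6] iff k >= 6
Affected indices: 6, 7, ..., 8; delta = -10
  P[6]: 58 + -10 = 48
  P[7]: 75 + -10 = 65
  P[8]: 82 + -10 = 72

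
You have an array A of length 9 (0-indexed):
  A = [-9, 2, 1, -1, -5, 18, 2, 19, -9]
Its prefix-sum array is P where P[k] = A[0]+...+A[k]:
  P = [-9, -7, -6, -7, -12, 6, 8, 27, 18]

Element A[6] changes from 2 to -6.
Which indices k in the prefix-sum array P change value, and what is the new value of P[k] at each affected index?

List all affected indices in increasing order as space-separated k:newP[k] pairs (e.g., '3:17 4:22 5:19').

Answer: 6:0 7:19 8:10

Derivation:
P[k] = A[0] + ... + A[k]
P[k] includes A[6] iff k >= 6
Affected indices: 6, 7, ..., 8; delta = -8
  P[6]: 8 + -8 = 0
  P[7]: 27 + -8 = 19
  P[8]: 18 + -8 = 10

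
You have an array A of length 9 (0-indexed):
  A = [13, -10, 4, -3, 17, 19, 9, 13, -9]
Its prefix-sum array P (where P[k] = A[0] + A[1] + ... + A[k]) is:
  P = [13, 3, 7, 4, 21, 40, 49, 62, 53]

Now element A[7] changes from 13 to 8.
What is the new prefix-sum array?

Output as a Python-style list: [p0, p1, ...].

Answer: [13, 3, 7, 4, 21, 40, 49, 57, 48]

Derivation:
Change: A[7] 13 -> 8, delta = -5
P[k] for k < 7: unchanged (A[7] not included)
P[k] for k >= 7: shift by delta = -5
  P[0] = 13 + 0 = 13
  P[1] = 3 + 0 = 3
  P[2] = 7 + 0 = 7
  P[3] = 4 + 0 = 4
  P[4] = 21 + 0 = 21
  P[5] = 40 + 0 = 40
  P[6] = 49 + 0 = 49
  P[7] = 62 + -5 = 57
  P[8] = 53 + -5 = 48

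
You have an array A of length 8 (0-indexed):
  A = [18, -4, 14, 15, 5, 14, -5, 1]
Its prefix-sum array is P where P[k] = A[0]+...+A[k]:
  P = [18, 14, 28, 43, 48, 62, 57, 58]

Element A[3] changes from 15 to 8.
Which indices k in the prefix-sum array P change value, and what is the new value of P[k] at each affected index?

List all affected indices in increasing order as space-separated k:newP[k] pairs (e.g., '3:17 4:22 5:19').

P[k] = A[0] + ... + A[k]
P[k] includes A[3] iff k >= 3
Affected indices: 3, 4, ..., 7; delta = -7
  P[3]: 43 + -7 = 36
  P[4]: 48 + -7 = 41
  P[5]: 62 + -7 = 55
  P[6]: 57 + -7 = 50
  P[7]: 58 + -7 = 51

Answer: 3:36 4:41 5:55 6:50 7:51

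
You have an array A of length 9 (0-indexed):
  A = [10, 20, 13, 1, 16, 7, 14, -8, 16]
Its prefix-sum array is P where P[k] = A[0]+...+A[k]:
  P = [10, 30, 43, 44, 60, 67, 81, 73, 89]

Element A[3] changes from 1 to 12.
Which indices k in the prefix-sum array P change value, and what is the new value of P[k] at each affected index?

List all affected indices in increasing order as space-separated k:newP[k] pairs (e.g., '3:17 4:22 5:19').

Answer: 3:55 4:71 5:78 6:92 7:84 8:100

Derivation:
P[k] = A[0] + ... + A[k]
P[k] includes A[3] iff k >= 3
Affected indices: 3, 4, ..., 8; delta = 11
  P[3]: 44 + 11 = 55
  P[4]: 60 + 11 = 71
  P[5]: 67 + 11 = 78
  P[6]: 81 + 11 = 92
  P[7]: 73 + 11 = 84
  P[8]: 89 + 11 = 100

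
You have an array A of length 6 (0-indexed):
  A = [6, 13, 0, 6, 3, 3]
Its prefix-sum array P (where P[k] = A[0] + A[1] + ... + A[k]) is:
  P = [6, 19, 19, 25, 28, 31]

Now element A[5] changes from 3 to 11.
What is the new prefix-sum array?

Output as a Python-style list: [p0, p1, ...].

Change: A[5] 3 -> 11, delta = 8
P[k] for k < 5: unchanged (A[5] not included)
P[k] for k >= 5: shift by delta = 8
  P[0] = 6 + 0 = 6
  P[1] = 19 + 0 = 19
  P[2] = 19 + 0 = 19
  P[3] = 25 + 0 = 25
  P[4] = 28 + 0 = 28
  P[5] = 31 + 8 = 39

Answer: [6, 19, 19, 25, 28, 39]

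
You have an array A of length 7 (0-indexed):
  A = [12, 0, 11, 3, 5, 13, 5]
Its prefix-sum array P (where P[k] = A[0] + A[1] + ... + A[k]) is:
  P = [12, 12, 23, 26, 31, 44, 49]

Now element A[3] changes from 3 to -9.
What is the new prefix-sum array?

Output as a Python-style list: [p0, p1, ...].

Change: A[3] 3 -> -9, delta = -12
P[k] for k < 3: unchanged (A[3] not included)
P[k] for k >= 3: shift by delta = -12
  P[0] = 12 + 0 = 12
  P[1] = 12 + 0 = 12
  P[2] = 23 + 0 = 23
  P[3] = 26 + -12 = 14
  P[4] = 31 + -12 = 19
  P[5] = 44 + -12 = 32
  P[6] = 49 + -12 = 37

Answer: [12, 12, 23, 14, 19, 32, 37]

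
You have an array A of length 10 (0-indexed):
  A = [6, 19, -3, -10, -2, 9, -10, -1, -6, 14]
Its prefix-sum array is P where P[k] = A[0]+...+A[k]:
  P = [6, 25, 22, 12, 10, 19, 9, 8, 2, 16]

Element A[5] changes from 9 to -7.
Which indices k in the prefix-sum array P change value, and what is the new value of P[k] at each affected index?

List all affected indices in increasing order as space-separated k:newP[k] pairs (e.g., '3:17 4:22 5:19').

P[k] = A[0] + ... + A[k]
P[k] includes A[5] iff k >= 5
Affected indices: 5, 6, ..., 9; delta = -16
  P[5]: 19 + -16 = 3
  P[6]: 9 + -16 = -7
  P[7]: 8 + -16 = -8
  P[8]: 2 + -16 = -14
  P[9]: 16 + -16 = 0

Answer: 5:3 6:-7 7:-8 8:-14 9:0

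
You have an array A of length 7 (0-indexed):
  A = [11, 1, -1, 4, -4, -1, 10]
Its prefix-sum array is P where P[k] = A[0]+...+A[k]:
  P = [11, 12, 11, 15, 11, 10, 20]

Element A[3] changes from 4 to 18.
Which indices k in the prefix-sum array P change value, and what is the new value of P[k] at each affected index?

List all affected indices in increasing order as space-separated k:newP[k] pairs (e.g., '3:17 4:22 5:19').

Answer: 3:29 4:25 5:24 6:34

Derivation:
P[k] = A[0] + ... + A[k]
P[k] includes A[3] iff k >= 3
Affected indices: 3, 4, ..., 6; delta = 14
  P[3]: 15 + 14 = 29
  P[4]: 11 + 14 = 25
  P[5]: 10 + 14 = 24
  P[6]: 20 + 14 = 34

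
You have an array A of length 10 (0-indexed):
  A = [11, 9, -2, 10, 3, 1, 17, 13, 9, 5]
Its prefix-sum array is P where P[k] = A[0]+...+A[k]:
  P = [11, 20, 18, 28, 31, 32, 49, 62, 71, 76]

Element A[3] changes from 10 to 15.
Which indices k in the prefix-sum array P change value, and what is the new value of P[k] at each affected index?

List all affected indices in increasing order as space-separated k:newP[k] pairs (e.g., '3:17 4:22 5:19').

P[k] = A[0] + ... + A[k]
P[k] includes A[3] iff k >= 3
Affected indices: 3, 4, ..., 9; delta = 5
  P[3]: 28 + 5 = 33
  P[4]: 31 + 5 = 36
  P[5]: 32 + 5 = 37
  P[6]: 49 + 5 = 54
  P[7]: 62 + 5 = 67
  P[8]: 71 + 5 = 76
  P[9]: 76 + 5 = 81

Answer: 3:33 4:36 5:37 6:54 7:67 8:76 9:81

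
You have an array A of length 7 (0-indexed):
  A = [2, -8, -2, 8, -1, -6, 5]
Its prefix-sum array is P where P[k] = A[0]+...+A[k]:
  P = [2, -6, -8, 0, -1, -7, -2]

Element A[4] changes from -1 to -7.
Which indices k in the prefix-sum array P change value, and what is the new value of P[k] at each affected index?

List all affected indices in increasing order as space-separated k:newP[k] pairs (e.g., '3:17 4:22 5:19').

P[k] = A[0] + ... + A[k]
P[k] includes A[4] iff k >= 4
Affected indices: 4, 5, ..., 6; delta = -6
  P[4]: -1 + -6 = -7
  P[5]: -7 + -6 = -13
  P[6]: -2 + -6 = -8

Answer: 4:-7 5:-13 6:-8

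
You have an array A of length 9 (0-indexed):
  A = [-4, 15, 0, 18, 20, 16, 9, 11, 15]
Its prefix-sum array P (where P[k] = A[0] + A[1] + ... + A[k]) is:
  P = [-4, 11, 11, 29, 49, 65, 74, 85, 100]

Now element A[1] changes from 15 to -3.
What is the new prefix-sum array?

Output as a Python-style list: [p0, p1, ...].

Answer: [-4, -7, -7, 11, 31, 47, 56, 67, 82]

Derivation:
Change: A[1] 15 -> -3, delta = -18
P[k] for k < 1: unchanged (A[1] not included)
P[k] for k >= 1: shift by delta = -18
  P[0] = -4 + 0 = -4
  P[1] = 11 + -18 = -7
  P[2] = 11 + -18 = -7
  P[3] = 29 + -18 = 11
  P[4] = 49 + -18 = 31
  P[5] = 65 + -18 = 47
  P[6] = 74 + -18 = 56
  P[7] = 85 + -18 = 67
  P[8] = 100 + -18 = 82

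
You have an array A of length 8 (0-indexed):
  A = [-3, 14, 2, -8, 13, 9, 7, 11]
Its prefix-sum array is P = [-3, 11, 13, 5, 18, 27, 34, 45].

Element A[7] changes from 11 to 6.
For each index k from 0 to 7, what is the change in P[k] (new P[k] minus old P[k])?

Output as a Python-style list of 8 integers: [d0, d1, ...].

Answer: [0, 0, 0, 0, 0, 0, 0, -5]

Derivation:
Element change: A[7] 11 -> 6, delta = -5
For k < 7: P[k] unchanged, delta_P[k] = 0
For k >= 7: P[k] shifts by exactly -5
Delta array: [0, 0, 0, 0, 0, 0, 0, -5]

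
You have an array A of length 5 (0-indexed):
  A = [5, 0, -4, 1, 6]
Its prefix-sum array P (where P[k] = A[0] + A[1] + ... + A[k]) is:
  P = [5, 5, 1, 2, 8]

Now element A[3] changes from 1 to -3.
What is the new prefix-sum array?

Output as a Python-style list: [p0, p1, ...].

Answer: [5, 5, 1, -2, 4]

Derivation:
Change: A[3] 1 -> -3, delta = -4
P[k] for k < 3: unchanged (A[3] not included)
P[k] for k >= 3: shift by delta = -4
  P[0] = 5 + 0 = 5
  P[1] = 5 + 0 = 5
  P[2] = 1 + 0 = 1
  P[3] = 2 + -4 = -2
  P[4] = 8 + -4 = 4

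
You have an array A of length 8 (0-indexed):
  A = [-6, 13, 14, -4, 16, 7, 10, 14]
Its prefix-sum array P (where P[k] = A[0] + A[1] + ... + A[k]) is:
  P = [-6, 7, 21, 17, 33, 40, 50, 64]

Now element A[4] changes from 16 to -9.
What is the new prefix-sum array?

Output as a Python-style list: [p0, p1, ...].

Answer: [-6, 7, 21, 17, 8, 15, 25, 39]

Derivation:
Change: A[4] 16 -> -9, delta = -25
P[k] for k < 4: unchanged (A[4] not included)
P[k] for k >= 4: shift by delta = -25
  P[0] = -6 + 0 = -6
  P[1] = 7 + 0 = 7
  P[2] = 21 + 0 = 21
  P[3] = 17 + 0 = 17
  P[4] = 33 + -25 = 8
  P[5] = 40 + -25 = 15
  P[6] = 50 + -25 = 25
  P[7] = 64 + -25 = 39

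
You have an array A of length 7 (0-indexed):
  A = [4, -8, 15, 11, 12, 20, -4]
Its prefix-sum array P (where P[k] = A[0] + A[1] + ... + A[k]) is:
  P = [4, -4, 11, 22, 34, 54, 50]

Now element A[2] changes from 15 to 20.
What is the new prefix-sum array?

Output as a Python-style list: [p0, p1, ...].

Answer: [4, -4, 16, 27, 39, 59, 55]

Derivation:
Change: A[2] 15 -> 20, delta = 5
P[k] for k < 2: unchanged (A[2] not included)
P[k] for k >= 2: shift by delta = 5
  P[0] = 4 + 0 = 4
  P[1] = -4 + 0 = -4
  P[2] = 11 + 5 = 16
  P[3] = 22 + 5 = 27
  P[4] = 34 + 5 = 39
  P[5] = 54 + 5 = 59
  P[6] = 50 + 5 = 55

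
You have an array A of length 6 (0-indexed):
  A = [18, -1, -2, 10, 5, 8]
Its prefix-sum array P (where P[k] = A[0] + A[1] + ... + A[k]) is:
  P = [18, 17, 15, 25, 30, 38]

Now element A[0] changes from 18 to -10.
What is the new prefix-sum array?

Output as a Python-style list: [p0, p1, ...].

Answer: [-10, -11, -13, -3, 2, 10]

Derivation:
Change: A[0] 18 -> -10, delta = -28
P[k] for k < 0: unchanged (A[0] not included)
P[k] for k >= 0: shift by delta = -28
  P[0] = 18 + -28 = -10
  P[1] = 17 + -28 = -11
  P[2] = 15 + -28 = -13
  P[3] = 25 + -28 = -3
  P[4] = 30 + -28 = 2
  P[5] = 38 + -28 = 10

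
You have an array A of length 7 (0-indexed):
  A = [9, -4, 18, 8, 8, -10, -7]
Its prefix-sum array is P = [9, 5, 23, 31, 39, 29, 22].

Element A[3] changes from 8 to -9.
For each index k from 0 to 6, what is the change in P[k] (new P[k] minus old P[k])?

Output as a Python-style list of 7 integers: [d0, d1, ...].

Element change: A[3] 8 -> -9, delta = -17
For k < 3: P[k] unchanged, delta_P[k] = 0
For k >= 3: P[k] shifts by exactly -17
Delta array: [0, 0, 0, -17, -17, -17, -17]

Answer: [0, 0, 0, -17, -17, -17, -17]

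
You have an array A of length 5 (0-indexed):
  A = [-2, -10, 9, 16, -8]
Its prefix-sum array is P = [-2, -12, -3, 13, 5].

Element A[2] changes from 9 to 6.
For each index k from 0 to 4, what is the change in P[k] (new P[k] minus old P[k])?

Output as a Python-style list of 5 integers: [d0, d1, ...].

Answer: [0, 0, -3, -3, -3]

Derivation:
Element change: A[2] 9 -> 6, delta = -3
For k < 2: P[k] unchanged, delta_P[k] = 0
For k >= 2: P[k] shifts by exactly -3
Delta array: [0, 0, -3, -3, -3]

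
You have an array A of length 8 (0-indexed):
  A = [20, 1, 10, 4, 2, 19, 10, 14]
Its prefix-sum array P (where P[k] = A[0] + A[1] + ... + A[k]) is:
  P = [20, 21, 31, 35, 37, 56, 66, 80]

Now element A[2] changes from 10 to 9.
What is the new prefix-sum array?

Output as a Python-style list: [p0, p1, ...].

Answer: [20, 21, 30, 34, 36, 55, 65, 79]

Derivation:
Change: A[2] 10 -> 9, delta = -1
P[k] for k < 2: unchanged (A[2] not included)
P[k] for k >= 2: shift by delta = -1
  P[0] = 20 + 0 = 20
  P[1] = 21 + 0 = 21
  P[2] = 31 + -1 = 30
  P[3] = 35 + -1 = 34
  P[4] = 37 + -1 = 36
  P[5] = 56 + -1 = 55
  P[6] = 66 + -1 = 65
  P[7] = 80 + -1 = 79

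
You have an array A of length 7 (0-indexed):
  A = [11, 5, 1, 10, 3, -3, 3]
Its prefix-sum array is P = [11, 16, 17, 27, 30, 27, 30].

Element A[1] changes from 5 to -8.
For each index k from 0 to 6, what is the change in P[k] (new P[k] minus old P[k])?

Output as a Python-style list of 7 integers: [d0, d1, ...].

Element change: A[1] 5 -> -8, delta = -13
For k < 1: P[k] unchanged, delta_P[k] = 0
For k >= 1: P[k] shifts by exactly -13
Delta array: [0, -13, -13, -13, -13, -13, -13]

Answer: [0, -13, -13, -13, -13, -13, -13]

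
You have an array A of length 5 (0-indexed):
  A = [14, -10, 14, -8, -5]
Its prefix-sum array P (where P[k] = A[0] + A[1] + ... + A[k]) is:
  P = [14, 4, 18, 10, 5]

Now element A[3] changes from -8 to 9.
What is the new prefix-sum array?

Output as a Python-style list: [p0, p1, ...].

Answer: [14, 4, 18, 27, 22]

Derivation:
Change: A[3] -8 -> 9, delta = 17
P[k] for k < 3: unchanged (A[3] not included)
P[k] for k >= 3: shift by delta = 17
  P[0] = 14 + 0 = 14
  P[1] = 4 + 0 = 4
  P[2] = 18 + 0 = 18
  P[3] = 10 + 17 = 27
  P[4] = 5 + 17 = 22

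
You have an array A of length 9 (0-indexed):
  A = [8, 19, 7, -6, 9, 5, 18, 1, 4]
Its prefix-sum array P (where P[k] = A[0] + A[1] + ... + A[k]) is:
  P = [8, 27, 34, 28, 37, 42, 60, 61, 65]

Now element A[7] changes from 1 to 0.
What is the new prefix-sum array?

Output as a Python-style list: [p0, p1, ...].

Answer: [8, 27, 34, 28, 37, 42, 60, 60, 64]

Derivation:
Change: A[7] 1 -> 0, delta = -1
P[k] for k < 7: unchanged (A[7] not included)
P[k] for k >= 7: shift by delta = -1
  P[0] = 8 + 0 = 8
  P[1] = 27 + 0 = 27
  P[2] = 34 + 0 = 34
  P[3] = 28 + 0 = 28
  P[4] = 37 + 0 = 37
  P[5] = 42 + 0 = 42
  P[6] = 60 + 0 = 60
  P[7] = 61 + -1 = 60
  P[8] = 65 + -1 = 64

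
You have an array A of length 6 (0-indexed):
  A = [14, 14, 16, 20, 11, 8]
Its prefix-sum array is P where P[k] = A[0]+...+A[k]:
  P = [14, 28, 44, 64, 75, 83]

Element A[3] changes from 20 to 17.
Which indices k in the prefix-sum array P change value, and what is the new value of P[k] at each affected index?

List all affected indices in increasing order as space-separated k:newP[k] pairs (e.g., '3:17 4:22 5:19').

P[k] = A[0] + ... + A[k]
P[k] includes A[3] iff k >= 3
Affected indices: 3, 4, ..., 5; delta = -3
  P[3]: 64 + -3 = 61
  P[4]: 75 + -3 = 72
  P[5]: 83 + -3 = 80

Answer: 3:61 4:72 5:80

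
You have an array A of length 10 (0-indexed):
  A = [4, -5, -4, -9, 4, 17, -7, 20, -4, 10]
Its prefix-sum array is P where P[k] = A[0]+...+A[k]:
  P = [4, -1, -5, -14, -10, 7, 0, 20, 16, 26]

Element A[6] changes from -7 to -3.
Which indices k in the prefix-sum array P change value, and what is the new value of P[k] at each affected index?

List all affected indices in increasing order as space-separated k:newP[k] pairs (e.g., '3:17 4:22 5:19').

Answer: 6:4 7:24 8:20 9:30

Derivation:
P[k] = A[0] + ... + A[k]
P[k] includes A[6] iff k >= 6
Affected indices: 6, 7, ..., 9; delta = 4
  P[6]: 0 + 4 = 4
  P[7]: 20 + 4 = 24
  P[8]: 16 + 4 = 20
  P[9]: 26 + 4 = 30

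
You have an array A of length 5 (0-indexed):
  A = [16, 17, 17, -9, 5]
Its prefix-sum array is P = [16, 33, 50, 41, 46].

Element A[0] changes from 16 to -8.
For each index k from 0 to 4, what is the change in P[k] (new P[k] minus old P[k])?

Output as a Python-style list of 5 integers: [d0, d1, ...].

Element change: A[0] 16 -> -8, delta = -24
For k < 0: P[k] unchanged, delta_P[k] = 0
For k >= 0: P[k] shifts by exactly -24
Delta array: [-24, -24, -24, -24, -24]

Answer: [-24, -24, -24, -24, -24]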